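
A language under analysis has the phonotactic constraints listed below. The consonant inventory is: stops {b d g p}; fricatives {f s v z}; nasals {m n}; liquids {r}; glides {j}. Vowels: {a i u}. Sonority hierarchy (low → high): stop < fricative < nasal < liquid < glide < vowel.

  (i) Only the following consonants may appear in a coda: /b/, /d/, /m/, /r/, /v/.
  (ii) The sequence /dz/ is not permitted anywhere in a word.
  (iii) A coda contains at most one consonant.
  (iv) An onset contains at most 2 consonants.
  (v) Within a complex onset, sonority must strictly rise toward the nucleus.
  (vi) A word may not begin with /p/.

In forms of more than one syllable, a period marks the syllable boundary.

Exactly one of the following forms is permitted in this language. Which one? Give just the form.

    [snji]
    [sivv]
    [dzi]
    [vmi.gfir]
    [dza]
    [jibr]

[vmi.gfir]

[snji] — violates constraint (iv): syllable 1 onset /snj/ has 3 consonants (> 2) → not permitted
[sivv] — violates constraint (iii): syllable 1 coda /vv/ has 2 consonants (> 1) → not permitted
[dzi] — violates constraint (ii): contains banned sequence /dz/ → not permitted
[vmi.gfir] — σ1 onset /vm/ (2→3 rises), coda /∅/ ok; σ2 onset /gf/ (1→2 rises), coda /r/ ok → permitted
[dza] — violates constraint (ii): contains banned sequence /dz/ → not permitted
[jibr] — violates constraint (iii): syllable 1 coda /br/ has 2 consonants (> 1) → not permitted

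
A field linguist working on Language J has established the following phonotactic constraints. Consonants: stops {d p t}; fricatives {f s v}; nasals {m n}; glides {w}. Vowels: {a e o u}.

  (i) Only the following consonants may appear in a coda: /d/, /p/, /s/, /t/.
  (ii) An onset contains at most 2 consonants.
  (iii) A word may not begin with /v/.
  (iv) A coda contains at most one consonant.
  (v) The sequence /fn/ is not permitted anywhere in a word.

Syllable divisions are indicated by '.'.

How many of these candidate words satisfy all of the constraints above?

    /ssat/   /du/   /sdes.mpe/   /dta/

/ssat/ — σ1 onset /ss/ (2C), coda /t/ ok → licit
/du/ — σ1 onset /d/, coda /∅/ ok → licit
/sdes.mpe/ — σ1 onset /sd/ (2C), coda /s/ ok; σ2 onset /mp/ (2C), coda /∅/ ok → licit
/dta/ — σ1 onset /dt/ (2C), coda /∅/ ok → licit
Licit: /ssat/, /du/, /sdes.mpe/, /dta/ → 4.

4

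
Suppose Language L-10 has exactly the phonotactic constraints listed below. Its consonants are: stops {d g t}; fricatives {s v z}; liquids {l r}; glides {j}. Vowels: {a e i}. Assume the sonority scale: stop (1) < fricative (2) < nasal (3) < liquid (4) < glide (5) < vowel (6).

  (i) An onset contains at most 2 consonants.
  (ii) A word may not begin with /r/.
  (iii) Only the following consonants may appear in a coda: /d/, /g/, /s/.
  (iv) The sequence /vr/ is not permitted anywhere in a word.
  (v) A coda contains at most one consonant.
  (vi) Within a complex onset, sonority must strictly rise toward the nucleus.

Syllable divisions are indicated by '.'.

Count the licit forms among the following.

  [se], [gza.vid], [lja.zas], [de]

[se] — σ1 onset /s/, coda /∅/ ok → licit
[gza.vid] — σ1 onset /gz/ (1→2 rises), coda /∅/ ok; σ2 onset /v/, coda /d/ ok → licit
[lja.zas] — σ1 onset /lj/ (4→5 rises), coda /∅/ ok; σ2 onset /z/, coda /s/ ok → licit
[de] — σ1 onset /d/, coda /∅/ ok → licit
Licit: [se], [gza.vid], [lja.zas], [de] → 4.

4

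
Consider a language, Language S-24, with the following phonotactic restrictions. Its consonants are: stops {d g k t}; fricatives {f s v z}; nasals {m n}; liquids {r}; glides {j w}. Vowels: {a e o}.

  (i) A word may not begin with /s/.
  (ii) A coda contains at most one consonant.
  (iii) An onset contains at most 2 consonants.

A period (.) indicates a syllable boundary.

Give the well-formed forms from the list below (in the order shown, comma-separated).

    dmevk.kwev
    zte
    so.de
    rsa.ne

zte, rsa.ne

dmevk.kwev — violates constraint (ii): syllable 1 coda /vk/ has 2 consonants (> 1) → ill-formed
zte — σ1 onset /zt/ (2C), coda /∅/ ok → well-formed
so.de — violates constraint (i): word begins with /s/ → ill-formed
rsa.ne — σ1 onset /rs/ (2C), coda /∅/ ok; σ2 onset /n/, coda /∅/ ok → well-formed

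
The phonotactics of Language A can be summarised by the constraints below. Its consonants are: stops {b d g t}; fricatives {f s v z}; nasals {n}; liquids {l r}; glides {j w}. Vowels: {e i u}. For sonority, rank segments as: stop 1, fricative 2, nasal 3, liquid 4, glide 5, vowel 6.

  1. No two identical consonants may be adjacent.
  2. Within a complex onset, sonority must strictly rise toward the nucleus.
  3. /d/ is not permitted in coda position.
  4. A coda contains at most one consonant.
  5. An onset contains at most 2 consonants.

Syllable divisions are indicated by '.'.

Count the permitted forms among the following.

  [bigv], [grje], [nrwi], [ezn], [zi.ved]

0

[bigv] — violates constraint 4: syllable 1 coda /gv/ has 2 consonants (> 1) → not permitted
[grje] — violates constraint 5: syllable 1 onset /grj/ has 3 consonants (> 2) → not permitted
[nrwi] — violates constraint 5: syllable 1 onset /nrw/ has 3 consonants (> 2) → not permitted
[ezn] — violates constraint 4: syllable 1 coda /zn/ has 2 consonants (> 1) → not permitted
[zi.ved] — violates constraint 3: syllable 2 coda contains /d/ → not permitted
No form is permitted → 0.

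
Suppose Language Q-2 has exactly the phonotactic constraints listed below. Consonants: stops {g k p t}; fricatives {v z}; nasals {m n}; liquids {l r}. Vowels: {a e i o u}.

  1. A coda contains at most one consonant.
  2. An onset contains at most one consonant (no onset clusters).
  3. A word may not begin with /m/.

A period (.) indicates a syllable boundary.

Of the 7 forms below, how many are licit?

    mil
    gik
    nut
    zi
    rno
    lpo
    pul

mil — violates constraint 3: word begins with /m/ → illicit
gik — σ1 onset /g/, coda /k/ ok → licit
nut — σ1 onset /n/, coda /t/ ok → licit
zi — σ1 onset /z/, coda /∅/ ok → licit
rno — violates constraint 2: syllable 1 onset /rn/ has 2 consonants (> 1) → illicit
lpo — violates constraint 2: syllable 1 onset /lp/ has 2 consonants (> 1) → illicit
pul — σ1 onset /p/, coda /l/ ok → licit
Licit: gik, nut, zi, pul → 4.

4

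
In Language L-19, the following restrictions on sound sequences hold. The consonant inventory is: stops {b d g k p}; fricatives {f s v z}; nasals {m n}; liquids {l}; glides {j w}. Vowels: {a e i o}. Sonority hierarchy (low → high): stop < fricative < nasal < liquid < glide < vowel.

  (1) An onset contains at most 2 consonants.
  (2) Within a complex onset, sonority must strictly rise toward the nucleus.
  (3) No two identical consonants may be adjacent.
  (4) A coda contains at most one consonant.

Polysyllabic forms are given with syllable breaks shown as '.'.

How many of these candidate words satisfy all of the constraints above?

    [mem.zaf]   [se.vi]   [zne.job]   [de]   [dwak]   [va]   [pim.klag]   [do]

[mem.zaf] — σ1 onset /m/, coda /m/ ok; σ2 onset /z/, coda /f/ ok → phonotactically legal
[se.vi] — σ1 onset /s/, coda /∅/ ok; σ2 onset /v/, coda /∅/ ok → phonotactically legal
[zne.job] — σ1 onset /zn/ (2→3 rises), coda /∅/ ok; σ2 onset /j/, coda /b/ ok → phonotactically legal
[de] — σ1 onset /d/, coda /∅/ ok → phonotactically legal
[dwak] — σ1 onset /dw/ (1→5 rises), coda /k/ ok → phonotactically legal
[va] — σ1 onset /v/, coda /∅/ ok → phonotactically legal
[pim.klag] — σ1 onset /p/, coda /m/ ok; σ2 onset /kl/ (1→4 rises), coda /g/ ok → phonotactically legal
[do] — σ1 onset /d/, coda /∅/ ok → phonotactically legal
Phonotactically legal: [mem.zaf], [se.vi], [zne.job], [de], [dwak], [va], [pim.klag], [do] → 8.

8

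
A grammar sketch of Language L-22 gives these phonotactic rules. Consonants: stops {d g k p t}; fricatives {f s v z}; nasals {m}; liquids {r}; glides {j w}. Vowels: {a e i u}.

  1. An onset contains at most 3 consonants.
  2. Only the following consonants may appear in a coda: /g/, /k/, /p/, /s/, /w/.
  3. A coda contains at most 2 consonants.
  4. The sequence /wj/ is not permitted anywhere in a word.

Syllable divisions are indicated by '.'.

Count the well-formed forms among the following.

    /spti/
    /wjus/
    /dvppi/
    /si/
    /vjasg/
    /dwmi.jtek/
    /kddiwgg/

/spti/ — σ1 onset /spt/ (3C), coda /∅/ ok → well-formed
/wjus/ — violates constraint 4: contains banned sequence /wj/ → ill-formed
/dvppi/ — violates constraint 1: syllable 1 onset /dvpp/ has 4 consonants (> 3) → ill-formed
/si/ — σ1 onset /s/, coda /∅/ ok → well-formed
/vjasg/ — σ1 onset /vj/ (2C), coda /sg/ (2C) ok → well-formed
/dwmi.jtek/ — σ1 onset /dwm/ (3C), coda /∅/ ok; σ2 onset /jt/ (2C), coda /k/ ok → well-formed
/kddiwgg/ — violates constraint 3: syllable 1 coda /wgg/ has 3 consonants (> 2) → ill-formed
Well-formed: /spti/, /si/, /vjasg/, /dwmi.jtek/ → 4.

4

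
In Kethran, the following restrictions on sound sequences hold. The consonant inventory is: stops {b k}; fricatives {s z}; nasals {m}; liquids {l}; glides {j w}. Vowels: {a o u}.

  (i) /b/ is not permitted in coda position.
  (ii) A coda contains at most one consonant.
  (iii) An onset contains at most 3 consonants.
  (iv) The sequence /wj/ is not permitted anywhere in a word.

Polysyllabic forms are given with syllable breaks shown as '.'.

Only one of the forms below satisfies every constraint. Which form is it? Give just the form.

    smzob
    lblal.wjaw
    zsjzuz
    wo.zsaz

smzob — violates constraint (i): syllable 1 coda contains /b/ → phonotactically illegal
lblal.wjaw — violates constraint (iv): contains banned sequence /wj/ → phonotactically illegal
zsjzuz — violates constraint (iii): syllable 1 onset /zsjz/ has 4 consonants (> 3) → phonotactically illegal
wo.zsaz — σ1 onset /w/, coda /∅/ ok; σ2 onset /zs/ (2C), coda /z/ ok → phonotactically legal

wo.zsaz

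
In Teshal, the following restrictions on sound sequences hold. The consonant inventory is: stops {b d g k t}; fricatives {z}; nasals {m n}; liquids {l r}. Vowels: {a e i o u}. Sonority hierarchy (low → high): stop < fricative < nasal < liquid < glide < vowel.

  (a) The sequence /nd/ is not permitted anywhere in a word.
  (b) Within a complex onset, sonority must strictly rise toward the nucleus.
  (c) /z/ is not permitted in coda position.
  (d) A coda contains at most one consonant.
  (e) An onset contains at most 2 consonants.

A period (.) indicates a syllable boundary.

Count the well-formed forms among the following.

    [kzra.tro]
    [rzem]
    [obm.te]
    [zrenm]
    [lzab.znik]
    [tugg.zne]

[kzra.tro] — violates constraint (e): syllable 1 onset /kzr/ has 3 consonants (> 2) → ill-formed
[rzem] — violates constraint (b): syllable 1 onset /rz/: /r/ (liquid, 4) → /z/ (fricative, 2) does not rise → ill-formed
[obm.te] — violates constraint (d): syllable 1 coda /bm/ has 2 consonants (> 1) → ill-formed
[zrenm] — violates constraint (d): syllable 1 coda /nm/ has 2 consonants (> 1) → ill-formed
[lzab.znik] — violates constraint (b): syllable 1 onset /lz/: /l/ (liquid, 4) → /z/ (fricative, 2) does not rise → ill-formed
[tugg.zne] — violates constraint (d): syllable 1 coda /gg/ has 2 consonants (> 1) → ill-formed
No form is well-formed → 0.

0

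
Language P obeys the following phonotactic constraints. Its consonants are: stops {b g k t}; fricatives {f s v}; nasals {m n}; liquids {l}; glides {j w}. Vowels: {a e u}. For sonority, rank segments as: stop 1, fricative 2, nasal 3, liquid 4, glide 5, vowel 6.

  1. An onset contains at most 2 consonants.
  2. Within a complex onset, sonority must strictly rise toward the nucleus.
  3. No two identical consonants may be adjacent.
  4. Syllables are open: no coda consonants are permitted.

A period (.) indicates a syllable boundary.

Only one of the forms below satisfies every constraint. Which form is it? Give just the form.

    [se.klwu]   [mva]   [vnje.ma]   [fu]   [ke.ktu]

[se.klwu] — violates constraint 1: syllable 2 onset /klw/ has 3 consonants (> 2) → phonotactically illegal
[mva] — violates constraint 2: syllable 1 onset /mv/: /m/ (nasal, 3) → /v/ (fricative, 2) does not rise → phonotactically illegal
[vnje.ma] — violates constraint 1: syllable 1 onset /vnj/ has 3 consonants (> 2) → phonotactically illegal
[fu] — σ1 onset /f/, coda /∅/ ok → phonotactically legal
[ke.ktu] — violates constraint 2: syllable 2 onset /kt/: /k/ (stop, 1) → /t/ (stop, 1) does not rise → phonotactically illegal

[fu]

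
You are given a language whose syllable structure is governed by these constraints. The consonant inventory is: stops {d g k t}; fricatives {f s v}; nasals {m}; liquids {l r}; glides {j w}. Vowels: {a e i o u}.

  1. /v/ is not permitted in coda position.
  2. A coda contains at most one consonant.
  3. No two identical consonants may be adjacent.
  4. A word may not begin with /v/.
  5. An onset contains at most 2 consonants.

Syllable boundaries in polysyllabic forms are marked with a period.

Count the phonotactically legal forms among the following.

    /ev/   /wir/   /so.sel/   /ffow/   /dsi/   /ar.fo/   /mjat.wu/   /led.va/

/ev/ — violates constraint 1: syllable 1 coda contains /v/ → phonotactically illegal
/wir/ — σ1 onset /w/, coda /r/ ok → phonotactically legal
/so.sel/ — σ1 onset /s/, coda /∅/ ok; σ2 onset /s/, coda /l/ ok → phonotactically legal
/ffow/ — violates constraint 3: adjacent identical consonants /ff/ → phonotactically illegal
/dsi/ — σ1 onset /ds/ (2C), coda /∅/ ok → phonotactically legal
/ar.fo/ — σ1 onset /∅/, coda /r/ ok; σ2 onset /f/, coda /∅/ ok → phonotactically legal
/mjat.wu/ — σ1 onset /mj/ (2C), coda /t/ ok; σ2 onset /w/, coda /∅/ ok → phonotactically legal
/led.va/ — σ1 onset /l/, coda /d/ ok; σ2 onset /v/, coda /∅/ ok → phonotactically legal
Phonotactically legal: /wir/, /so.sel/, /dsi/, /ar.fo/, /mjat.wu/, /led.va/ → 6.

6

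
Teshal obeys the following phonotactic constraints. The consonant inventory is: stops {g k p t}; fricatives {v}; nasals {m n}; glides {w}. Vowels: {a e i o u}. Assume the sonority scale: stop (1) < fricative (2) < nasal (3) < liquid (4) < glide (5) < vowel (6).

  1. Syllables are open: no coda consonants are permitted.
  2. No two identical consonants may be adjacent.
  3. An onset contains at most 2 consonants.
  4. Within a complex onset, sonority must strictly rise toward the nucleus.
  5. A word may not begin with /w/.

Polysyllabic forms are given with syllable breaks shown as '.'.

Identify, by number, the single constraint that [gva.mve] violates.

4

[gva.mve]: syllable 2 onset /mv/: /m/ (nasal, 3) → /v/ (fricative, 2) does not rise.
This is a violation of constraint 4: "Within a complex onset, sonority must strictly rise toward the nucleus."
The remaining constraints (1, 2, 3, 5) are satisfied.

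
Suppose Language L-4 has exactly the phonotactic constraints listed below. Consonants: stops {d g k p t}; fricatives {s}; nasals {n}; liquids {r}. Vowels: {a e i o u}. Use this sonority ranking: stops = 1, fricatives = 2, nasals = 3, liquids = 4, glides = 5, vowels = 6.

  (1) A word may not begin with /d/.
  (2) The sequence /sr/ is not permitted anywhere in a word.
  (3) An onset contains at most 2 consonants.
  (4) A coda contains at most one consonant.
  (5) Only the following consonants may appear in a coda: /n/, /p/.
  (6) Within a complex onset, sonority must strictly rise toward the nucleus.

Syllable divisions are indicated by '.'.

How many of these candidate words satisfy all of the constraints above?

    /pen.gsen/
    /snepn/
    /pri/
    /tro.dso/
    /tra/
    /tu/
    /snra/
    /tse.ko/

6

/pen.gsen/ — σ1 onset /p/, coda /n/ ok; σ2 onset /gs/ (1→2 rises), coda /n/ ok → phonotactically legal
/snepn/ — violates constraint 4: syllable 1 coda /pn/ has 2 consonants (> 1) → phonotactically illegal
/pri/ — σ1 onset /pr/ (1→4 rises), coda /∅/ ok → phonotactically legal
/tro.dso/ — σ1 onset /tr/ (1→4 rises), coda /∅/ ok; σ2 onset /ds/ (1→2 rises), coda /∅/ ok → phonotactically legal
/tra/ — σ1 onset /tr/ (1→4 rises), coda /∅/ ok → phonotactically legal
/tu/ — σ1 onset /t/, coda /∅/ ok → phonotactically legal
/snra/ — violates constraint 3: syllable 1 onset /snr/ has 3 consonants (> 2) → phonotactically illegal
/tse.ko/ — σ1 onset /ts/ (1→2 rises), coda /∅/ ok; σ2 onset /k/, coda /∅/ ok → phonotactically legal
Phonotactically legal: /pen.gsen/, /pri/, /tro.dso/, /tra/, /tu/, /tse.ko/ → 6.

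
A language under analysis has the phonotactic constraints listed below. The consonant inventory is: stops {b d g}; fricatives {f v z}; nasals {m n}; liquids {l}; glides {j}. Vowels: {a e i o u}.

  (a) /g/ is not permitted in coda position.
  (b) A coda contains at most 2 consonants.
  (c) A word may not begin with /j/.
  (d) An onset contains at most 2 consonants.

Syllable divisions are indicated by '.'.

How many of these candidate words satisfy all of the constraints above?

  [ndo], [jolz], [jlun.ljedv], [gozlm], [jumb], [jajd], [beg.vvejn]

[ndo] — σ1 onset /nd/ (2C), coda /∅/ ok → well-formed
[jolz] — violates constraint (c): word begins with /j/ → ill-formed
[jlun.ljedv] — violates constraint (c): word begins with /j/ → ill-formed
[gozlm] — violates constraint (b): syllable 1 coda /zlm/ has 3 consonants (> 2) → ill-formed
[jumb] — violates constraint (c): word begins with /j/ → ill-formed
[jajd] — violates constraint (c): word begins with /j/ → ill-formed
[beg.vvejn] — violates constraint (a): syllable 1 coda contains /g/ → ill-formed
Well-formed: [ndo] → 1.

1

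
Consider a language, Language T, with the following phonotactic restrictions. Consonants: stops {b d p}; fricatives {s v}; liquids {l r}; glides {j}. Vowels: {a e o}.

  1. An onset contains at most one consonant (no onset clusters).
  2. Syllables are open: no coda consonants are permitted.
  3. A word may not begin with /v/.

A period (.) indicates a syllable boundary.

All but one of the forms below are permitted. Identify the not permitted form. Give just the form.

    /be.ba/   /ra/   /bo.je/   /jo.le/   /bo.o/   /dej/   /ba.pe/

/be.ba/ — σ1 onset /b/, coda /∅/ ok; σ2 onset /b/, coda /∅/ ok → permitted
/ra/ — σ1 onset /r/, coda /∅/ ok → permitted
/bo.je/ — σ1 onset /b/, coda /∅/ ok; σ2 onset /j/, coda /∅/ ok → permitted
/jo.le/ — σ1 onset /j/, coda /∅/ ok; σ2 onset /l/, coda /∅/ ok → permitted
/bo.o/ — σ1 onset /b/, coda /∅/ ok; σ2 onset /∅/, coda /∅/ ok → permitted
/dej/ — violates constraint 2: syllable 1 coda /j/ has 1 consonant (> 0) → not permitted
/ba.pe/ — σ1 onset /b/, coda /∅/ ok; σ2 onset /p/, coda /∅/ ok → permitted

/dej/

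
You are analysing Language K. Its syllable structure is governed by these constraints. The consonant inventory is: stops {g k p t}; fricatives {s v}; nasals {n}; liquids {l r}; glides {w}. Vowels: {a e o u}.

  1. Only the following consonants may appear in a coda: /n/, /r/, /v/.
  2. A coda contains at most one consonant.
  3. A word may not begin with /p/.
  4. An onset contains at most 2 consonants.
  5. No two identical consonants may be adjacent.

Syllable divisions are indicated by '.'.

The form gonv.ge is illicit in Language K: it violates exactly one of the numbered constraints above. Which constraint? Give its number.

2

gonv.ge: syllable 1 coda /nv/ has 2 consonants (> 1).
This is a violation of constraint 2: "A coda contains at most one consonant."
The remaining constraints (1, 3, 4, 5) are satisfied.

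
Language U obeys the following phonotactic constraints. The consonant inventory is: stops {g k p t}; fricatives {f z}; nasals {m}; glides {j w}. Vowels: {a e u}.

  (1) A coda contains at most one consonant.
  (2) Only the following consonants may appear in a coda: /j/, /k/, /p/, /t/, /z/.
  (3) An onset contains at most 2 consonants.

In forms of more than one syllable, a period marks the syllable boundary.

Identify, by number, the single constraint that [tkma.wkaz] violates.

3

[tkma.wkaz]: syllable 1 onset /tkm/ has 3 consonants (> 2).
This is a violation of constraint 3: "An onset contains at most 2 consonants."
The remaining constraints (1, 2) are satisfied.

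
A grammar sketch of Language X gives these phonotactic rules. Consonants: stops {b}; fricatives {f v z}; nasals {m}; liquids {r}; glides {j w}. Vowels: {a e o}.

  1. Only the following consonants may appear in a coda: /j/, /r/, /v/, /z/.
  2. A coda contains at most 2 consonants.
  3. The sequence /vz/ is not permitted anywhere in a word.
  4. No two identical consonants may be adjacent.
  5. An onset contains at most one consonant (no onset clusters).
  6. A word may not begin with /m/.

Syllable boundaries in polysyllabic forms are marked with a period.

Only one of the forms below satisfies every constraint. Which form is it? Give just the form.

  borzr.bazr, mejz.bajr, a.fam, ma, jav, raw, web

jav

borzr.bazr — violates constraint 2: syllable 1 coda /rzr/ has 3 consonants (> 2) → illicit
mejz.bajr — violates constraint 6: word begins with /m/ → illicit
a.fam — violates constraint 1: syllable 2 coda contains /m/, which is not a licensed coda consonant → illicit
ma — violates constraint 6: word begins with /m/ → illicit
jav — σ1 onset /j/, coda /v/ ok → licit
raw — violates constraint 1: syllable 1 coda contains /w/, which is not a licensed coda consonant → illicit
web — violates constraint 1: syllable 1 coda contains /b/, which is not a licensed coda consonant → illicit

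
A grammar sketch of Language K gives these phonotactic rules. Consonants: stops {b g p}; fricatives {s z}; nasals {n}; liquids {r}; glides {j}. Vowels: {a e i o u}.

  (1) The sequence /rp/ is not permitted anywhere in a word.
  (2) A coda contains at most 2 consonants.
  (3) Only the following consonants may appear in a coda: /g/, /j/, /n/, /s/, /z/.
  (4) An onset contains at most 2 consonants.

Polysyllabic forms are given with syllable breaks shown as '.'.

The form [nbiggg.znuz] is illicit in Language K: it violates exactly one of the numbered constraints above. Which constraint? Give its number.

[nbiggg.znuz]: syllable 1 coda /ggg/ has 3 consonants (> 2).
This is a violation of constraint 2: "A coda contains at most 2 consonants."
The remaining constraints (1, 3, 4) are satisfied.

2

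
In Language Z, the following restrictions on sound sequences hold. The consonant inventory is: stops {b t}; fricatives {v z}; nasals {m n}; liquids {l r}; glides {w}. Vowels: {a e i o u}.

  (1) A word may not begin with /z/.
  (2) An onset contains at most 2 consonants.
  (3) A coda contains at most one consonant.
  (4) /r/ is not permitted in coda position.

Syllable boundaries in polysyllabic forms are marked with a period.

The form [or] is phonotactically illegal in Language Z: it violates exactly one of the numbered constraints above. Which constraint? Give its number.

4

[or]: syllable 1 coda contains /r/.
This is a violation of constraint 4: "/r/ is not permitted in coda position."
The remaining constraints (1, 2, 3) are satisfied.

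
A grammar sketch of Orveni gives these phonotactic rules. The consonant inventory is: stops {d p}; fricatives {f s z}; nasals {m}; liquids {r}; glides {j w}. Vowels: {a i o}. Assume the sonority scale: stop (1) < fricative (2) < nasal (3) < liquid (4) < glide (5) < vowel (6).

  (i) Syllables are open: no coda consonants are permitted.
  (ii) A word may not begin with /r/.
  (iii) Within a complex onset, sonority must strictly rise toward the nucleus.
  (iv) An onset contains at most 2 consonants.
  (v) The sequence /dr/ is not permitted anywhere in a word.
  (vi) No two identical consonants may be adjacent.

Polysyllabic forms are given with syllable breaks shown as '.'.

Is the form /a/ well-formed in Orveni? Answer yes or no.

/a/ — σ1 onset /∅/, coda /∅/ ok → well-formed

yes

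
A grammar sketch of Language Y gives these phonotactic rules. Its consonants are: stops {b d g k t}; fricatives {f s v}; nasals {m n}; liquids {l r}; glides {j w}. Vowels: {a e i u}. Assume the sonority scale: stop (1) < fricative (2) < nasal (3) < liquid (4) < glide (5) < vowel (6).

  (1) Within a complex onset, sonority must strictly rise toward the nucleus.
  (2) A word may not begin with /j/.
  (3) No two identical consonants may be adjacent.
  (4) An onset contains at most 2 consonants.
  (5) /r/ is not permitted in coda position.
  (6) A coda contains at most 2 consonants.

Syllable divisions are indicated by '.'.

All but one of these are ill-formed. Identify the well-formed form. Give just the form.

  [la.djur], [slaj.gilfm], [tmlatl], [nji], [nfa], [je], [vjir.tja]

[la.djur] — violates constraint 5: syllable 2 coda contains /r/ → ill-formed
[slaj.gilfm] — violates constraint 6: syllable 2 coda /lfm/ has 3 consonants (> 2) → ill-formed
[tmlatl] — violates constraint 4: syllable 1 onset /tml/ has 3 consonants (> 2) → ill-formed
[nji] — σ1 onset /nj/ (3→5 rises), coda /∅/ ok → well-formed
[nfa] — violates constraint 1: syllable 1 onset /nf/: /n/ (nasal, 3) → /f/ (fricative, 2) does not rise → ill-formed
[je] — violates constraint 2: word begins with /j/ → ill-formed
[vjir.tja] — violates constraint 5: syllable 1 coda contains /r/ → ill-formed

[nji]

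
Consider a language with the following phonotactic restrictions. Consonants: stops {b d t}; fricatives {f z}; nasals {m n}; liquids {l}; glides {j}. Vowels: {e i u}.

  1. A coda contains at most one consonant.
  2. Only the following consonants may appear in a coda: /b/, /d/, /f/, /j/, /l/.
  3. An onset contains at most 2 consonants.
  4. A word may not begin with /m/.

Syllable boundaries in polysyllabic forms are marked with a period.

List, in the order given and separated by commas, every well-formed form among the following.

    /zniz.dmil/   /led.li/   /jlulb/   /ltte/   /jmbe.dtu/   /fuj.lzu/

/zniz.dmil/ — violates constraint 2: syllable 1 coda contains /z/, which is not a licensed coda consonant → ill-formed
/led.li/ — σ1 onset /l/, coda /d/ ok; σ2 onset /l/, coda /∅/ ok → well-formed
/jlulb/ — violates constraint 1: syllable 1 coda /lb/ has 2 consonants (> 1) → ill-formed
/ltte/ — violates constraint 3: syllable 1 onset /ltt/ has 3 consonants (> 2) → ill-formed
/jmbe.dtu/ — violates constraint 3: syllable 1 onset /jmb/ has 3 consonants (> 2) → ill-formed
/fuj.lzu/ — σ1 onset /f/, coda /j/ ok; σ2 onset /lz/ (2C), coda /∅/ ok → well-formed

/led.li/, /fuj.lzu/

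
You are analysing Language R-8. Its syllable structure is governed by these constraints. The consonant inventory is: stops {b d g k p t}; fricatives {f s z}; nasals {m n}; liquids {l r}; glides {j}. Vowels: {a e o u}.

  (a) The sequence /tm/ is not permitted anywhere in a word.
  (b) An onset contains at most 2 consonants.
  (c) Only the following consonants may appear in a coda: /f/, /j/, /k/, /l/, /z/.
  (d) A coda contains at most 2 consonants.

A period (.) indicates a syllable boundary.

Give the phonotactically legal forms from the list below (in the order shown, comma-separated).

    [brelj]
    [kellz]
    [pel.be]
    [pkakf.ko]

[brelj], [pel.be], [pkakf.ko]

[brelj] — σ1 onset /br/ (2C), coda /lj/ (2C) ok → phonotactically legal
[kellz] — violates constraint (d): syllable 1 coda /llz/ has 3 consonants (> 2) → phonotactically illegal
[pel.be] — σ1 onset /p/, coda /l/ ok; σ2 onset /b/, coda /∅/ ok → phonotactically legal
[pkakf.ko] — σ1 onset /pk/ (2C), coda /kf/ (2C) ok; σ2 onset /k/, coda /∅/ ok → phonotactically legal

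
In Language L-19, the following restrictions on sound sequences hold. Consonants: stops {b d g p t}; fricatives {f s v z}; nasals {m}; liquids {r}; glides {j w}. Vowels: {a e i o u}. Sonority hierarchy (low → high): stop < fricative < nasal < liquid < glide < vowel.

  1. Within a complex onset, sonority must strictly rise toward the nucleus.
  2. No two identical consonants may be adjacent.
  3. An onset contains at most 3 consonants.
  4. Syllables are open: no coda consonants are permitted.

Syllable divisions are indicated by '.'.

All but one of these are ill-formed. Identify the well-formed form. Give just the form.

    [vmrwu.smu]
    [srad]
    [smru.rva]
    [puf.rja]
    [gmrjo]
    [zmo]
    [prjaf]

[zmo]

[vmrwu.smu] — violates constraint 3: syllable 1 onset /vmrw/ has 4 consonants (> 3) → ill-formed
[srad] — violates constraint 4: syllable 1 coda /d/ has 1 consonant (> 0) → ill-formed
[smru.rva] — violates constraint 1: syllable 2 onset /rv/: /r/ (liquid, 4) → /v/ (fricative, 2) does not rise → ill-formed
[puf.rja] — violates constraint 4: syllable 1 coda /f/ has 1 consonant (> 0) → ill-formed
[gmrjo] — violates constraint 3: syllable 1 onset /gmrj/ has 4 consonants (> 3) → ill-formed
[zmo] — σ1 onset /zm/ (2→3 rises), coda /∅/ ok → well-formed
[prjaf] — violates constraint 4: syllable 1 coda /f/ has 1 consonant (> 0) → ill-formed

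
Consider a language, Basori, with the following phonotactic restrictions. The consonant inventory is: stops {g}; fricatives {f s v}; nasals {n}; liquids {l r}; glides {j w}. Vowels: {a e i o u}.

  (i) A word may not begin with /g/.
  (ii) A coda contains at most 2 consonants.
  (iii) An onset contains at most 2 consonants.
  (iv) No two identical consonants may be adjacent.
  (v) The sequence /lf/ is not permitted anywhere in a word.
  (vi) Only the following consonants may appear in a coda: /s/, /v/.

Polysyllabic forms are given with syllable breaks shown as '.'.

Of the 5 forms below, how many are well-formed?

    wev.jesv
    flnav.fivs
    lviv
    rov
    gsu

3

wev.jesv — σ1 onset /w/, coda /v/ ok; σ2 onset /j/, coda /sv/ (2C) ok → well-formed
flnav.fivs — violates constraint (iii): syllable 1 onset /fln/ has 3 consonants (> 2) → ill-formed
lviv — σ1 onset /lv/ (2C), coda /v/ ok → well-formed
rov — σ1 onset /r/, coda /v/ ok → well-formed
gsu — violates constraint (i): word begins with /g/ → ill-formed
Well-formed: wev.jesv, lviv, rov → 3.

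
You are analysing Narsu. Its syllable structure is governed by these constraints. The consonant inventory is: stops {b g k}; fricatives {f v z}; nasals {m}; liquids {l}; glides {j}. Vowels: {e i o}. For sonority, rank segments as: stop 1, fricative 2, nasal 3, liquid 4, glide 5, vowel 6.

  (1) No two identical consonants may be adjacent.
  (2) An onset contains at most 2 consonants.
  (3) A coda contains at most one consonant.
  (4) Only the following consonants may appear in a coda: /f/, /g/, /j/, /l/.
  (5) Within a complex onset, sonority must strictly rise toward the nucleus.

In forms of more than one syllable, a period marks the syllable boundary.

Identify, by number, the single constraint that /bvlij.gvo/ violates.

2

/bvlij.gvo/: syllable 1 onset /bvl/ has 3 consonants (> 2).
This is a violation of constraint 2: "An onset contains at most 2 consonants."
The remaining constraints (1, 3, 4, 5) are satisfied.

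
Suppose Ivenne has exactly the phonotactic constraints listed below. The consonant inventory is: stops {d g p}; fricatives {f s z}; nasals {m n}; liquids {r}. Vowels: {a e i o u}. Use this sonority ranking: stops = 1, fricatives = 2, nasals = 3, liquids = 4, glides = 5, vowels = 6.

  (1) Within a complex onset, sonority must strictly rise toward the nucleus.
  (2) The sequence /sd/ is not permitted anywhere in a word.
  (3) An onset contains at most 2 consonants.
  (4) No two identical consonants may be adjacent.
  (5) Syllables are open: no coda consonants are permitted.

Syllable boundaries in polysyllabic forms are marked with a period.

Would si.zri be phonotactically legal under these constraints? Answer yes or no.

yes

si.zri — σ1 onset /s/, coda /∅/ ok; σ2 onset /zr/ (2→4 rises), coda /∅/ ok → phonotactically legal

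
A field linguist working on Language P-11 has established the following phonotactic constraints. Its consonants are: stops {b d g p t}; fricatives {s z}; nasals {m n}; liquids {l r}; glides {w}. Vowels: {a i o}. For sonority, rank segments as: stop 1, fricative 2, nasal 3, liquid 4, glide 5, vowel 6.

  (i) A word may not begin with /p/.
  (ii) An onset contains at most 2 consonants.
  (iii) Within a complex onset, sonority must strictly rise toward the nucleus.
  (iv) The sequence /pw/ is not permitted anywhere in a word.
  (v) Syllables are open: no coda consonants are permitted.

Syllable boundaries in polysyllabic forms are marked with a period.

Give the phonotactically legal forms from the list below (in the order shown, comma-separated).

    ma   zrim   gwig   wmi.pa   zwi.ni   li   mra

ma — σ1 onset /m/, coda /∅/ ok → phonotactically legal
zrim — violates constraint (v): syllable 1 coda /m/ has 1 consonant (> 0) → phonotactically illegal
gwig — violates constraint (v): syllable 1 coda /g/ has 1 consonant (> 0) → phonotactically illegal
wmi.pa — violates constraint (iii): syllable 1 onset /wm/: /w/ (glide, 5) → /m/ (nasal, 3) does not rise → phonotactically illegal
zwi.ni — σ1 onset /zw/ (2→5 rises), coda /∅/ ok; σ2 onset /n/, coda /∅/ ok → phonotactically legal
li — σ1 onset /l/, coda /∅/ ok → phonotactically legal
mra — σ1 onset /mr/ (3→4 rises), coda /∅/ ok → phonotactically legal

ma, zwi.ni, li, mra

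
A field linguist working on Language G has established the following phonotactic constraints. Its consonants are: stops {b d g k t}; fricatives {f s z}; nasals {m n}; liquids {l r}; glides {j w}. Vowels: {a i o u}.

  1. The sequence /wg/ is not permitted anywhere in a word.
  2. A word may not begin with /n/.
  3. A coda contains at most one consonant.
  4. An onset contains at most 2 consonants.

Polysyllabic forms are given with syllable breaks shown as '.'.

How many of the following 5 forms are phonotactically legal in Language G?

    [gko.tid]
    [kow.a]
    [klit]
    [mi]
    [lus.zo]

5

[gko.tid] — σ1 onset /gk/ (2C), coda /∅/ ok; σ2 onset /t/, coda /d/ ok → phonotactically legal
[kow.a] — σ1 onset /k/, coda /w/ ok; σ2 onset /∅/, coda /∅/ ok → phonotactically legal
[klit] — σ1 onset /kl/ (2C), coda /t/ ok → phonotactically legal
[mi] — σ1 onset /m/, coda /∅/ ok → phonotactically legal
[lus.zo] — σ1 onset /l/, coda /s/ ok; σ2 onset /z/, coda /∅/ ok → phonotactically legal
Phonotactically legal: [gko.tid], [kow.a], [klit], [mi], [lus.zo] → 5.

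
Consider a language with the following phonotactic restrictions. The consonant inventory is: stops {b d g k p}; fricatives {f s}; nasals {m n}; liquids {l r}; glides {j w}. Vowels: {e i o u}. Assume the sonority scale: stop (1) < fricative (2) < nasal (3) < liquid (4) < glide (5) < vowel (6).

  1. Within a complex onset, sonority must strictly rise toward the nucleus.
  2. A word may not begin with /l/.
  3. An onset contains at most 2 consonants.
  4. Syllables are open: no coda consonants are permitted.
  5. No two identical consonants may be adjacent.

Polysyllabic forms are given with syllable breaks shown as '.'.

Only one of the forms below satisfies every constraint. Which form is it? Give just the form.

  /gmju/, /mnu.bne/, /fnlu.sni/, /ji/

/gmju/ — violates constraint 3: syllable 1 onset /gmj/ has 3 consonants (> 2) → not permitted
/mnu.bne/ — violates constraint 1: syllable 1 onset /mn/: /m/ (nasal, 3) → /n/ (nasal, 3) does not rise → not permitted
/fnlu.sni/ — violates constraint 3: syllable 1 onset /fnl/ has 3 consonants (> 2) → not permitted
/ji/ — σ1 onset /j/, coda /∅/ ok → permitted

/ji/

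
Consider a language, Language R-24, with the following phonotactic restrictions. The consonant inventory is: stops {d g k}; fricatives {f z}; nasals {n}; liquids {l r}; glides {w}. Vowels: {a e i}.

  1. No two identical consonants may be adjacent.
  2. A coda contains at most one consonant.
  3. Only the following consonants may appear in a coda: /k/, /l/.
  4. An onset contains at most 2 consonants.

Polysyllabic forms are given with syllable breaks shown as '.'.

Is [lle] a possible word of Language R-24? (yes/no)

[lle] — violates constraint 1: adjacent identical consonants /ll/ → illicit

no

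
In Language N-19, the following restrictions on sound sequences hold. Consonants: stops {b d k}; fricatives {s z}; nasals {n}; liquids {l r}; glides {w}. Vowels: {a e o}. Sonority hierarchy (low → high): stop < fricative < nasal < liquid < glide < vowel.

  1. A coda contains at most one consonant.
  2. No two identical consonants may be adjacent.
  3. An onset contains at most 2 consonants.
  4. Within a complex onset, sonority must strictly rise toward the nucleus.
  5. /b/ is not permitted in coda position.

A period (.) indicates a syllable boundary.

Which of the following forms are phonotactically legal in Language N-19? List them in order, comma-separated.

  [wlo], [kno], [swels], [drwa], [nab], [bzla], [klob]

[kno]

[wlo] — violates constraint 4: syllable 1 onset /wl/: /w/ (glide, 5) → /l/ (liquid, 4) does not rise → phonotactically illegal
[kno] — σ1 onset /kn/ (1→3 rises), coda /∅/ ok → phonotactically legal
[swels] — violates constraint 1: syllable 1 coda /ls/ has 2 consonants (> 1) → phonotactically illegal
[drwa] — violates constraint 3: syllable 1 onset /drw/ has 3 consonants (> 2) → phonotactically illegal
[nab] — violates constraint 5: syllable 1 coda contains /b/ → phonotactically illegal
[bzla] — violates constraint 3: syllable 1 onset /bzl/ has 3 consonants (> 2) → phonotactically illegal
[klob] — violates constraint 5: syllable 1 coda contains /b/ → phonotactically illegal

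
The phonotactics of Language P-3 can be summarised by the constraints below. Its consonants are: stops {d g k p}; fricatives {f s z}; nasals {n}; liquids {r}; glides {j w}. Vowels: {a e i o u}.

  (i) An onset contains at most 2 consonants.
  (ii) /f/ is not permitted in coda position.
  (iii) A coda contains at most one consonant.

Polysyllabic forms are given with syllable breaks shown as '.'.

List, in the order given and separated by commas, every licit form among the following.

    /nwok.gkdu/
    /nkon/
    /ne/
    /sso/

/nwok.gkdu/ — violates constraint (i): syllable 2 onset /gkd/ has 3 consonants (> 2) → illicit
/nkon/ — σ1 onset /nk/ (2C), coda /n/ ok → licit
/ne/ — σ1 onset /n/, coda /∅/ ok → licit
/sso/ — σ1 onset /ss/ (2C), coda /∅/ ok → licit

/nkon/, /ne/, /sso/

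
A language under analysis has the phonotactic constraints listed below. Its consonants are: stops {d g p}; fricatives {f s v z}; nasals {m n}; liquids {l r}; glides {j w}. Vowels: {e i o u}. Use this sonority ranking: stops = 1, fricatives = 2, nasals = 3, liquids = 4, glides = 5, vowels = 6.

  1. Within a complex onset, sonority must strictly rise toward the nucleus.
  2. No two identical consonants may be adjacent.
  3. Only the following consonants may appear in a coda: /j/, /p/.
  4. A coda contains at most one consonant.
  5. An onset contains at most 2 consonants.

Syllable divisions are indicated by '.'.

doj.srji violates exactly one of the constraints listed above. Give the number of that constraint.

5

doj.srji: syllable 2 onset /srj/ has 3 consonants (> 2).
This is a violation of constraint 5: "An onset contains at most 2 consonants."
The remaining constraints (1, 2, 3, 4) are satisfied.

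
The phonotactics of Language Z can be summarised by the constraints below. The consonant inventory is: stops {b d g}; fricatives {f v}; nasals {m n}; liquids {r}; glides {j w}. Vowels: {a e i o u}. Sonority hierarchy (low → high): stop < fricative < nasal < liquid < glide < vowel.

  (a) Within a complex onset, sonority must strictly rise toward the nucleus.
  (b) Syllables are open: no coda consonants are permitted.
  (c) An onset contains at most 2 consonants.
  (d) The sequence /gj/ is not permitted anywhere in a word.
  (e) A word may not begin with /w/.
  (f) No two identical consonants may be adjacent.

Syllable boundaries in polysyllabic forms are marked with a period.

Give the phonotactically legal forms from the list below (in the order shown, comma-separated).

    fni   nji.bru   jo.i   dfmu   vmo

fni — σ1 onset /fn/ (2→3 rises), coda /∅/ ok → phonotactically legal
nji.bru — σ1 onset /nj/ (3→5 rises), coda /∅/ ok; σ2 onset /br/ (1→4 rises), coda /∅/ ok → phonotactically legal
jo.i — σ1 onset /j/, coda /∅/ ok; σ2 onset /∅/, coda /∅/ ok → phonotactically legal
dfmu — violates constraint (c): syllable 1 onset /dfm/ has 3 consonants (> 2) → phonotactically illegal
vmo — σ1 onset /vm/ (2→3 rises), coda /∅/ ok → phonotactically legal

fni, nji.bru, jo.i, vmo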